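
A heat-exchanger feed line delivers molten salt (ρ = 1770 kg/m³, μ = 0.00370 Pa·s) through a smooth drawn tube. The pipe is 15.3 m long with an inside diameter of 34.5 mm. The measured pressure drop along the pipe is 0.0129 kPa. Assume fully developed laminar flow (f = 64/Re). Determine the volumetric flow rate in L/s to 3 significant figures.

Q ≈ 0.00792 L/s

For laminar flow, f = 64/Re with Re = ρVD/μ, so Darcy-Weisbach reduces to ΔP = 32μLV/D². Solving for V: V = ΔP·D²/(32μL) = 12.9·(0.0345)²/(32·0.0037·15.3) = 0.008476 m/s.
Check: Re = ρVD/μ = 1770·0.008476·0.0345/0.0037 = 139.9 < 2300, so the laminar assumption holds.
Q = V·A = 0.008476·(π/4·0.0345²) = 7.923e-06 m³/s = 0.00792 L/s.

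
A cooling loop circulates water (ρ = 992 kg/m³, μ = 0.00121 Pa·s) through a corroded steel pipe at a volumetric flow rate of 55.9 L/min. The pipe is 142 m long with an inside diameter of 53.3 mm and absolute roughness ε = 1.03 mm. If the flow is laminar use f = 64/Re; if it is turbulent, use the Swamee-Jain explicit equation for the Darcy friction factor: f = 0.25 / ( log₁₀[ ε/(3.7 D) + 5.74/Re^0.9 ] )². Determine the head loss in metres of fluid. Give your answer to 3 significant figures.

h_f ≈ 1.20 m

Q = 55.9 L/min = 55.9/60000 = 0.0009317 m³/s.
Cross-sectional area A = πD²/4 = π(0.0533)²/4 = 0.002231 m²; mean velocity V = Q/A = 0.0009317/0.002231 = 0.4176 m/s.
Reynolds number Re = ρVD/μ = 992 · 0.4176 · 0.0533 / 0.00121 = 1.825e+04.
Re > 4000 → turbulent. Relative roughness ε/D = 0.00103/0.0533 = 0.0193. Swamee-Jain: f = 0.25/(log₁₀[0.0193/3.7 + 5.74/1.825e+04^0.9])² = 0.25/(log₁₀[0.00522 + 0.000839])² = 0.25/(-2.217)² = 0.05085.
Darcy-Weisbach: ΔP = f(L/D)(ρV²/2) = 0.05085·(142/0.0533)·(992·0.4176²/2) = 0.05085·2664·86.48 = 1.171e+04 Pa.
Head loss h_f = ΔP/(ρg) = 1.171e+04/(992·9.81) = 1.20 m.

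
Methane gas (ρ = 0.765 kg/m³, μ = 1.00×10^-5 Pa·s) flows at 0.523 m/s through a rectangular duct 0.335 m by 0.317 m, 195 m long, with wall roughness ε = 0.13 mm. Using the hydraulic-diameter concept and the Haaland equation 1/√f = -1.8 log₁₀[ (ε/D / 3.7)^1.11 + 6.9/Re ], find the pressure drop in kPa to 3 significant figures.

Hydraulic diameter D_h = 4A/P = 4·(0.335·0.317)/(2·(0.335+0.317)) = 0.4248/1.304 = 0.3258 m.
Re = ρVD_h/μ = 0.765·0.523·0.3258/1e-05 = 1.303e+04.
ε/D_h = 0.00013/0.3258 = 0.000399; Haaland gives 1/√f = -1.8 log₁₀[3.95e-05+0.000529] = 5.841, so f = 0.02931.
ΔP = f(L/D_h)(ρV²/2) = 0.02931·195/0.3258·0.1046 = 1.836 Pa.
ΔP = 0.00184 kPa.

ΔP ≈ 0.00184 kPa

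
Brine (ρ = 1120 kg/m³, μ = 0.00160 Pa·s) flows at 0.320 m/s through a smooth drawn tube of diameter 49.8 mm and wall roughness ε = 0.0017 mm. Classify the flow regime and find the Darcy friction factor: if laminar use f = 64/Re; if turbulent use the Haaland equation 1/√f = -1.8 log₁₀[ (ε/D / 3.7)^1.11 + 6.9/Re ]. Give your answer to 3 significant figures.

f ≈ 0.0300

Re = ρVD/μ = 1120·0.32·0.0498/0.0016 = 1.116e+04.
Re > 4000 → turbulent. ε/D = 1.7e-06/0.0498 = 3.41e-05; Haaland: 1/√f = -1.8 log₁₀[2.58e-06 + 0.000619] = 5.772, so f = 0.03001.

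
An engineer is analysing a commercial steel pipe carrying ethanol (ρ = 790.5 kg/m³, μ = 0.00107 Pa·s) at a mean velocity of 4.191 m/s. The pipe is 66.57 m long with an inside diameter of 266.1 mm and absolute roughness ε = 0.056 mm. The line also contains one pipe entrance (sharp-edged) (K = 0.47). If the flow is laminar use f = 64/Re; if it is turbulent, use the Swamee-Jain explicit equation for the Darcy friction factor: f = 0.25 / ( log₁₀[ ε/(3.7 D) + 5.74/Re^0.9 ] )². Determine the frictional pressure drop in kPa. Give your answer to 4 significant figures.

Reynolds number Re = ρVD/μ = 790.5 · 4.191 · 0.2661 / 0.00107 = 8.239e+05.
Re > 4000 → turbulent. Relative roughness ε/D = 5.6e-05/0.2661 = 0.00021. Swamee-Jain: f = 0.25/(log₁₀[0.00021/3.7 + 5.74/8.239e+05^0.9])² = 0.25/(log₁₀[5.69e-05 + 2.72e-05])² = 0.25/(-4.075)² = 0.01505.
Total minor-loss coefficient ΣK = 1·0.47 = 0.47.
ΔP = [f·L/D + ΣK]·(ρV²/2) = [0.01505·66.57/0.2661 + 0.47]·(790.5·4.191²/2) = [3.766 + 0.47]·6942 = 2.941e+04 Pa.
ΔP = 2.941e+04 Pa = 29.41 kPa.

ΔP ≈ 29.41 kPa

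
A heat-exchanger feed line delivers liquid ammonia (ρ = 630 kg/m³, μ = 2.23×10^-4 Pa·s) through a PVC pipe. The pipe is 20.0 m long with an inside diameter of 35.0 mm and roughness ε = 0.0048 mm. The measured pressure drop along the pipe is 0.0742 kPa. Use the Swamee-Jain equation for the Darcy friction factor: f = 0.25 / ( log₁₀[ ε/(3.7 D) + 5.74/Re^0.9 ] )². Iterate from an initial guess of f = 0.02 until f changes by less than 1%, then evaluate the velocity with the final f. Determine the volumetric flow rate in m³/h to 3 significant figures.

Rearranging Darcy-Weisbach: V = √(2·ΔP·D/(f·L·ρ)). With ε/D = 4.8e-06/0.035 = 0.000137, iterate starting from f = 0.02:
  f = 0.02 → V = √(2·74.2·0.035/(0.02·20·630)) = 0.1436 m/s; Re = ρVD/μ = 1.42e+04; f → 0.02848
  f = 0.02848 → V = 0.1203 m/s; Re = 1.19e+04; f → 0.02981
  f = 0.02981 → V = 0.1176 m/s; Re = 1.163e+04; f → 0.02999
Converged (Δf/f < 1%). With the final f = 0.02999: V = √(2·74.2·0.035/(0.02999·20·630)) = 0.1172 m/s.
Q = V·A = 0.1172·(π/4·0.035²) = 0.0001128 m³/s = 0.406 m³/h.

Q ≈ 0.406 m³/h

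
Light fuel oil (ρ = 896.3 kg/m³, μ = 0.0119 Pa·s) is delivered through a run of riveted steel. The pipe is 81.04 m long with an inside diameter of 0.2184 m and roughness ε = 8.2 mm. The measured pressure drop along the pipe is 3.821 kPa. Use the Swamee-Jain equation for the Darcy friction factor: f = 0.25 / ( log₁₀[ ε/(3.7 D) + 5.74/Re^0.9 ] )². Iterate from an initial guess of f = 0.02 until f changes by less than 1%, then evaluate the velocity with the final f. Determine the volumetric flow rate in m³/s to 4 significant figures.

Rearranging Darcy-Weisbach: V = √(2·ΔP·D/(f·L·ρ)). With ε/D = 0.0082/0.2184 = 0.0375, iterate starting from f = 0.02:
  f = 0.02 → V = √(2·3821·0.2184/(0.02·81.04·896.3)) = 1.072 m/s; Re = ρVD/μ = 1.763e+04; f → 0.0652
  f = 0.0652 → V = 0.5936 m/s; Re = 9765; f → 0.06679
  f = 0.06679 → V = 0.5866 m/s; Re = 9649; f → 0.06683
Converged (Δf/f < 1%). With the final f = 0.06683: V = √(2·3821·0.2184/(0.06683·81.04·896.3)) = 0.5864 m/s.
Q = V·A = 0.5864·(π/4·0.2184²) = 0.02197 m³/s = 0.02197 m³/s.

Q ≈ 0.02197 m³/s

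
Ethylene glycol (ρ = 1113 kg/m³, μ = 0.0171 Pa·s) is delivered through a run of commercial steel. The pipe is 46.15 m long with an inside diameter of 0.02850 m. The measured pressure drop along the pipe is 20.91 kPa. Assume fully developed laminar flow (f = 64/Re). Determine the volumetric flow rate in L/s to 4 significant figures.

Q ≈ 0.4290 L/s

For laminar flow, f = 64/Re with Re = ρVD/μ, so Darcy-Weisbach reduces to ΔP = 32μLV/D². Solving for V: V = ΔP·D²/(32μL) = 2.091e+04·(0.0285)²/(32·0.0171·46.15) = 0.6726 m/s.
Check: Re = ρVD/μ = 1113·0.6726·0.0285/0.0171 = 1248 < 2300, so the laminar assumption holds.
Q = V·A = 0.6726·(π/4·0.0285²) = 0.000429 m³/s = 0.4290 L/s.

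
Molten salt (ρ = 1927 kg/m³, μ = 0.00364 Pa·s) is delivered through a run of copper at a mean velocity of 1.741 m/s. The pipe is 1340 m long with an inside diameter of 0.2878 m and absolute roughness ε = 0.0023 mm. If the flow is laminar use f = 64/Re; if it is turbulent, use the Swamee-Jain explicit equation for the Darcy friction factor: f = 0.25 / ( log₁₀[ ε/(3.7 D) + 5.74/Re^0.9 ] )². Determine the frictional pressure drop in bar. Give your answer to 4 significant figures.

ΔP ≈ 2.012 bar

Reynolds number Re = ρVD/μ = 1927 · 1.741 · 0.2878 / 0.00364 = 2.653e+05.
Re > 4000 → turbulent. Relative roughness ε/D = 2.3e-06/0.2878 = 7.99e-06. Swamee-Jain: f = 0.25/(log₁₀[7.99e-06/3.7 + 5.74/2.653e+05^0.9])² = 0.25/(log₁₀[2.16e-06 + 7.54e-05])² = 0.25/(-4.11)² = 0.0148.
Darcy-Weisbach: ΔP = f(L/D)(ρV²/2) = 0.0148·(1340/0.2878)·(1927·1.741²/2) = 0.0148·4656·2920 = 2.012e+05 Pa.
ΔP = 2.012e+05 Pa = 2.012 bar.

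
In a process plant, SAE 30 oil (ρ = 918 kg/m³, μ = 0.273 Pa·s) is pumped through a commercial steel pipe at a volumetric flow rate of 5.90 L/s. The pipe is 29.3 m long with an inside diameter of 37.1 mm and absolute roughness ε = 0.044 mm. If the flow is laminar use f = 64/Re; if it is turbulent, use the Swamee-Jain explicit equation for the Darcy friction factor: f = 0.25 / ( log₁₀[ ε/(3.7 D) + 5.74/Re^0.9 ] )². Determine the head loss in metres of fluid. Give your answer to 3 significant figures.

h_f ≈ 113 m

Q = 5.90 L/s = 5.90/1000 = 0.0059 m³/s.
Cross-sectional area A = πD²/4 = π(0.0371)²/4 = 0.001081 m²; mean velocity V = Q/A = 0.0059/0.001081 = 5.458 m/s.
Reynolds number Re = ρVD/μ = 918 · 5.458 · 0.0371 / 0.273 = 680.9.
Re < 2300 → laminar flow, so f = 64/Re = 64/680.9 = 0.094 (the turbulent correlation is not needed).
Darcy-Weisbach: ΔP = f(L/D)(ρV²/2) = 0.094·(29.3/0.0371)·(918·5.458²/2) = 0.094·789.8·1.367e+04 = 1.015e+06 Pa.
Head loss h_f = ΔP/(ρg) = 1.015e+06/(918·9.81) = 113 m.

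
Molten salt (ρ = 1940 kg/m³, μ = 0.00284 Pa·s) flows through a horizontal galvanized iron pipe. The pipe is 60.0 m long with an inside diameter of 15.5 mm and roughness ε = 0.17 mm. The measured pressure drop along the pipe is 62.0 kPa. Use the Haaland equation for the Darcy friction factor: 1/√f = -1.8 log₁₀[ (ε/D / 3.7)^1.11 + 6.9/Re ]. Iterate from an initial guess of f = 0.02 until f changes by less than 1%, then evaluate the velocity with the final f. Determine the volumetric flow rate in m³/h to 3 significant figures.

Q ≈ 0.405 m³/h

Rearranging Darcy-Weisbach: V = √(2·ΔP·D/(f·L·ρ)). With ε/D = 0.00017/0.0155 = 0.011, iterate starting from f = 0.02:
  f = 0.02 → V = √(2·6.2e+04·0.0155/(0.02·60·1940)) = 0.9086 m/s; Re = ρVD/μ = 9621; f → 0.04421
  f = 0.04421 → V = 0.6111 m/s; Re = 6471; f → 0.04636
  f = 0.04636 → V = 0.5968 m/s; Re = 6319; f → 0.04651
Converged (Δf/f < 1%). With the final f = 0.04651: V = √(2·6.2e+04·0.0155/(0.04651·60·1940)) = 0.5958 m/s.
Q = V·A = 0.5958·(π/4·0.0155²) = 0.0001124 m³/s = 0.405 m³/h.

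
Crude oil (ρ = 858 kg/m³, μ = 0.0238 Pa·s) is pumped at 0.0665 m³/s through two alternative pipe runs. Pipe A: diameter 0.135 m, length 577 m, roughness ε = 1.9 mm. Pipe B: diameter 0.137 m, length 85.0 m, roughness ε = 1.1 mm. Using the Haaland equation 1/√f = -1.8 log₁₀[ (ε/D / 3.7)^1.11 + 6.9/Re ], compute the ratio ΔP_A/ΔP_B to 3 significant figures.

Pipe A: V = Q/A = 0.0665/0.01431 = 4.646 m/s; Re = 2.261e+04; ε/D = 0.0141; Haaland → f = 0.04476; ΔP_A = f(L/D)(ρV²/2) = 1.771e+06 Pa.
Pipe B: V = Q/A = 0.0665/0.01474 = 4.511 m/s; Re = 2.228e+04; ε/D = 0.00803; Haaland → f = 0.03802; ΔP_B = f(L/D)(ρV²/2) = 2.059e+05 Pa.
ΔP_A/ΔP_B = 1.771e+06/2.059e+05 = 8.60.

ΔP_A/ΔP_B ≈ 8.60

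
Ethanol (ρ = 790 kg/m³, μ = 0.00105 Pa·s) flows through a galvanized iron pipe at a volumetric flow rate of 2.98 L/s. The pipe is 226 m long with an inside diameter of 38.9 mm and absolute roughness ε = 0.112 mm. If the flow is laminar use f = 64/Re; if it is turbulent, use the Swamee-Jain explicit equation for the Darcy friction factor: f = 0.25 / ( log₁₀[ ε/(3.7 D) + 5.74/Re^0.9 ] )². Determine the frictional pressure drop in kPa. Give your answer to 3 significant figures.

Q = 2.98 L/s = 2.98/1000 = 0.00298 m³/s.
Cross-sectional area A = πD²/4 = π(0.0389)²/4 = 0.001188 m²; mean velocity V = Q/A = 0.00298/0.001188 = 2.507 m/s.
Reynolds number Re = ρVD/μ = 790 · 2.507 · 0.0389 / 0.00105 = 7.339e+04.
Re > 4000 → turbulent. Relative roughness ε/D = 0.000112/0.0389 = 0.00288. Swamee-Jain: f = 0.25/(log₁₀[0.00288/3.7 + 5.74/7.339e+04^0.9])² = 0.25/(log₁₀[0.000778 + 0.00024])² = 0.25/(-2.992)² = 0.02792.
Darcy-Weisbach: ΔP = f(L/D)(ρV²/2) = 0.02792·(226/0.0389)·(790·2.507²/2) = 0.02792·5810·2483 = 4.029e+05 Pa.
ΔP = 4.029e+05 Pa = 403 kPa.

ΔP ≈ 403 kPa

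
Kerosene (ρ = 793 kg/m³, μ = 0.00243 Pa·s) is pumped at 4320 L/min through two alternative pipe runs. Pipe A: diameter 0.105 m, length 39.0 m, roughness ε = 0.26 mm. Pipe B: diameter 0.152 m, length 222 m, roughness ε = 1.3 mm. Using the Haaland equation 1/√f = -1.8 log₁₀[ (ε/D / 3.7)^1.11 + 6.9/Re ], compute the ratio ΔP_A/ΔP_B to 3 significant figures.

ΔP_A/ΔP_B ≈ 0.778

Pipe A: V = Q/A = 0.072/0.008659 = 8.315 m/s; Re = 2.849e+05; ε/D = 0.00248; Haaland → f = 0.02534; ΔP_A = f(L/D)(ρV²/2) = 2.58e+05 Pa.
Pipe B: V = Q/A = 0.072/0.01815 = 3.968 m/s; Re = 1.968e+05; ε/D = 0.00855; Haaland → f = 0.03636; ΔP_B = f(L/D)(ρV²/2) = 3.315e+05 Pa.
ΔP_A/ΔP_B = 2.58e+05/3.315e+05 = 0.778.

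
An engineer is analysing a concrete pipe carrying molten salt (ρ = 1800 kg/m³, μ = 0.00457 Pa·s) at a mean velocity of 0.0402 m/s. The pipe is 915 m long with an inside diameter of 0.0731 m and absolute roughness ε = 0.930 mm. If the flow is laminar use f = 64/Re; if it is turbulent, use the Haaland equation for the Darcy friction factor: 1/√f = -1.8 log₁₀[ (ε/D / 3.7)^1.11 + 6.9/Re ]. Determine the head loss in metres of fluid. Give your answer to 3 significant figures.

h_f ≈ 0.0570 m

Reynolds number Re = ρVD/μ = 1800 · 0.0402 · 0.0731 / 0.00457 = 1157.
Re < 2300 → laminar flow, so f = 64/Re = 64/1157 = 0.05529 (the turbulent correlation is not needed).
Darcy-Weisbach: ΔP = f(L/D)(ρV²/2) = 0.05529·(915/0.0731)·(1800·0.0402²/2) = 0.05529·1.252e+04·1.454 = 1007 Pa.
Head loss h_f = ΔP/(ρg) = 1007/(1800·9.81) = 0.0570 m.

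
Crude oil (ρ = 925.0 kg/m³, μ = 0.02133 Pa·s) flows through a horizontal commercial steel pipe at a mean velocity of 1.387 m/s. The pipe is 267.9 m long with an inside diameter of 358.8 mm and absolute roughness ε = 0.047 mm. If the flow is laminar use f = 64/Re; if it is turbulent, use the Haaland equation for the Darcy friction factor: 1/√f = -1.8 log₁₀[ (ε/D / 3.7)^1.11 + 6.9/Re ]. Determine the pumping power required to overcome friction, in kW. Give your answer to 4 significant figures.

P ≈ 2.374 kW

Reynolds number Re = ρVD/μ = 925 · 1.387 · 0.3588 / 0.0213 = 2.158e+04.
Re > 4000 → turbulent. Relative roughness ε/D = 4.7e-05/0.3588 = 0.000131. Haaland: 1/√f = -1.8 log₁₀[(0.000131/3.7)^1.11 + 6.9/2.158e+04] = -1.8 log₁₀[1.15e-05 + 0.00032] = 6.264, so f = 0.02549.
Darcy-Weisbach: ΔP = f(L/D)(ρV²/2) = 0.02549·(267.9/0.3588)·(925·1.387²/2) = 0.02549·746.7·889.7 = 1.693e+04 Pa.
Q = V·A = 1.387·0.1011 = 0.1402 m³/s.
Pumping power P = QΔP = 0.1402·1.693e+04 = 2374.5 W = 2.374 kW.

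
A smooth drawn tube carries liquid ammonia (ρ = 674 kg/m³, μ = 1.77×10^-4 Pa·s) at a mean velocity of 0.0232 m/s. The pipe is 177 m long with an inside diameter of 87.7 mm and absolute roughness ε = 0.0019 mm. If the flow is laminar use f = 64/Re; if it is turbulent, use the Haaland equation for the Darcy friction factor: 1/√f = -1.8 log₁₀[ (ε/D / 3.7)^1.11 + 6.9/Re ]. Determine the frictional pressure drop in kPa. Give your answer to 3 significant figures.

Reynolds number Re = ρVD/μ = 674 · 0.0232 · 0.0877 / 0.000177 = 7748.
Re > 4000 → turbulent. Relative roughness ε/D = 1.9e-06/0.0877 = 2.17e-05. Haaland: 1/√f = -1.8 log₁₀[(2.17e-05/3.7)^1.11 + 6.9/7748] = -1.8 log₁₀[1.56e-06 + 0.000891] = 5.489, so f = 0.03319.
Darcy-Weisbach: ΔP = f(L/D)(ρV²/2) = 0.03319·(177/0.0877)·(674·0.0232²/2) = 0.03319·2018·0.1814 = 12.15 Pa.
ΔP = 12.15 Pa = 0.0121 kPa.

ΔP ≈ 0.0121 kPa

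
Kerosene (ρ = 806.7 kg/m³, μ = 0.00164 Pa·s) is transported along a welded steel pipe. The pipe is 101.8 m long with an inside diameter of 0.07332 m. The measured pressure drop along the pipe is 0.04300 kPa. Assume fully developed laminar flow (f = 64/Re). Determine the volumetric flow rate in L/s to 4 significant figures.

For laminar flow, f = 64/Re with Re = ρVD/μ, so Darcy-Weisbach reduces to ΔP = 32μLV/D². Solving for V: V = ΔP·D²/(32μL) = 43·(0.07332)²/(32·0.00164·101.8) = 0.04327 m/s.
Check: Re = ρVD/μ = 806.7·0.04327·0.07332/0.00164 = 1560 < 2300, so the laminar assumption holds.
Q = V·A = 0.04327·(π/4·0.07332²) = 0.0001827 m³/s = 0.1827 L/s.

Q ≈ 0.1827 L/s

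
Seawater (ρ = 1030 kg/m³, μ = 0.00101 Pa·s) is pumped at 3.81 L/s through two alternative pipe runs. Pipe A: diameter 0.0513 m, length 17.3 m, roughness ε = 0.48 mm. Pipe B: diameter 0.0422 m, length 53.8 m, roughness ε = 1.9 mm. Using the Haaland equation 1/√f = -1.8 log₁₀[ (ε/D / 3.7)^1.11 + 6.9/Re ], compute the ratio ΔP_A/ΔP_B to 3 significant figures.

Pipe A: V = Q/A = 0.00381/0.002067 = 1.843 m/s; Re = 9.643e+04; ε/D = 0.00936; Haaland → f = 0.03774; ΔP_A = f(L/D)(ρV²/2) = 2.227e+04 Pa.
Pipe B: V = Q/A = 0.00381/0.001399 = 2.724 m/s; Re = 1.172e+05; ε/D = 0.045; Haaland → f = 0.06854; ΔP_B = f(L/D)(ρV²/2) = 3.339e+05 Pa.
ΔP_A/ΔP_B = 2.227e+04/3.339e+05 = 0.0667.

ΔP_A/ΔP_B ≈ 0.0667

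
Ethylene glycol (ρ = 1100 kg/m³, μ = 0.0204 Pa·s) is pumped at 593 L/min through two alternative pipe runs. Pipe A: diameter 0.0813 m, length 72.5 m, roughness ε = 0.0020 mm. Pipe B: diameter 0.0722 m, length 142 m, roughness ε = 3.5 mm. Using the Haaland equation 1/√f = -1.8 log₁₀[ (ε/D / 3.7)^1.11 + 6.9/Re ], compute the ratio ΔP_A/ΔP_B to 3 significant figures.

Pipe A: V = Q/A = 0.009883/0.005191 = 1.904 m/s; Re = 8346; ε/D = 2.46e-05; Haaland → f = 0.0325; ΔP_A = f(L/D)(ρV²/2) = 5.778e+04 Pa.
Pipe B: V = Q/A = 0.009883/0.004094 = 2.414 m/s; Re = 9398; ε/D = 0.0485; Haaland → f = 0.07328; ΔP_B = f(L/D)(ρV²/2) = 4.62e+05 Pa.
ΔP_A/ΔP_B = 5.778e+04/4.62e+05 = 0.125.

ΔP_A/ΔP_B ≈ 0.125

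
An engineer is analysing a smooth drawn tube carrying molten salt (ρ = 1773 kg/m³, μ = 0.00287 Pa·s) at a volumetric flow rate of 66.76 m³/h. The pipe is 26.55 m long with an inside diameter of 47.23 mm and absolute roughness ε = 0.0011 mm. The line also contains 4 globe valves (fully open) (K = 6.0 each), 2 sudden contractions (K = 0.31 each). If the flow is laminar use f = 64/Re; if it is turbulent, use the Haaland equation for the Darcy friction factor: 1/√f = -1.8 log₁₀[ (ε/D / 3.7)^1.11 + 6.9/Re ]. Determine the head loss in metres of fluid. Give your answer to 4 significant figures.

Q = 66.76 m³/h = 66.76/3600 = 0.01854 m³/s.
Cross-sectional area A = πD²/4 = π(0.04723)²/4 = 0.001752 m²; mean velocity V = Q/A = 0.01854/0.001752 = 10.58 m/s.
Reynolds number Re = ρVD/μ = 1773 · 10.58 · 0.04723 / 0.00287 = 3.088e+05.
Re > 4000 → turbulent. Relative roughness ε/D = 1.1e-06/0.04723 = 2.33e-05. Haaland: 1/√f = -1.8 log₁₀[(2.33e-05/3.7)^1.11 + 6.9/3.088e+05] = -1.8 log₁₀[1.69e-06 + 2.23e-05] = 8.315, so f = 0.01446.
Total minor-loss coefficient ΣK = 4·6 + 2·0.31 = 24.6.
ΔP = [f·L/D + ΣK]·(ρV²/2) = [0.01446·26.55/0.04723 + 24.6]·(1773·10.58²/2) = [8.131 + 24.6]·9.932e+04 = 3.253e+06 Pa.
Head loss h_f = ΔP/(ρg) = 3.253e+06/(1773·9.81) = 187.0 m.

h_f ≈ 187.0 m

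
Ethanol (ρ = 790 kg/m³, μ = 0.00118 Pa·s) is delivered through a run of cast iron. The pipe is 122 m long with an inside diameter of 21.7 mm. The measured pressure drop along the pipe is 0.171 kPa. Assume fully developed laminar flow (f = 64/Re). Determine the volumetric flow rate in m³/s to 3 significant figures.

Q ≈ 6.46×10^-6 m³/s

For laminar flow, f = 64/Re with Re = ρVD/μ, so Darcy-Weisbach reduces to ΔP = 32μLV/D². Solving for V: V = ΔP·D²/(32μL) = 171·(0.0217)²/(32·0.00118·122) = 0.01748 m/s.
Check: Re = ρVD/μ = 790·0.01748·0.0217/0.00118 = 253.9 < 2300, so the laminar assumption holds.
Q = V·A = 0.01748·(π/4·0.0217²) = 6.464e-06 m³/s = 6.46×10^-6 m³/s.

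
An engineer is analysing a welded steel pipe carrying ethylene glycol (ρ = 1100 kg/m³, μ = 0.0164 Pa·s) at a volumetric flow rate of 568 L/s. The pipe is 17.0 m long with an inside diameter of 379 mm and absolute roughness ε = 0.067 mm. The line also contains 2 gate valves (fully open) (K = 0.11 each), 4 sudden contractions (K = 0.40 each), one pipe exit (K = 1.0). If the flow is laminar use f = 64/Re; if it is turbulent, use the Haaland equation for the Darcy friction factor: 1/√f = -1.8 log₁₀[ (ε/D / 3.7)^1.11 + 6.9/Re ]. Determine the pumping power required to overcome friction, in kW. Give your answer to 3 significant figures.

P ≈ 28.7 kW

Q = 568 L/s = 568/1000 = 0.568 m³/s.
Cross-sectional area A = πD²/4 = π(0.379)²/4 = 0.1128 m²; mean velocity V = Q/A = 0.568/0.1128 = 5.035 m/s.
Reynolds number Re = ρVD/μ = 1100 · 5.035 · 0.379 / 0.0164 = 1.28e+05.
Re > 4000 → turbulent. Relative roughness ε/D = 6.7e-05/0.379 = 0.000177. Haaland: 1/√f = -1.8 log₁₀[(0.000177/3.7)^1.11 + 6.9/1.28e+05] = -1.8 log₁₀[1.6e-05 + 5.39e-05] = 7.48, so f = 0.01787.
Total minor-loss coefficient ΣK = 2·0.11 + 4·0.4 + 1·1 = 2.82.
ΔP = [f·L/D + ΣK]·(ρV²/2) = [0.01787·17/0.379 + 2.82]·(1100·5.035²/2) = [0.8017 + 2.82]·1.394e+04 = 5.049e+04 Pa.
Pumping power P = QΔP = 0.568·5.049e+04 = 28680 W = 28.7 kW.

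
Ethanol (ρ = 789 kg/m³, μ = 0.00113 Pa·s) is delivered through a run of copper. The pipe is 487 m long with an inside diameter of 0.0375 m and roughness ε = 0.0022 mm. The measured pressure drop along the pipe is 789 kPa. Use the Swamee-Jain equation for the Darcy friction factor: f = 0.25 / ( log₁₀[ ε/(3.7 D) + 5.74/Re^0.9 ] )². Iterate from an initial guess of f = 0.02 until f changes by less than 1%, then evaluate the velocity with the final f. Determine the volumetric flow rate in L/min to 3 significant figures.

Q ≈ 187 L/min

Rearranging Darcy-Weisbach: V = √(2·ΔP·D/(f·L·ρ)). With ε/D = 2.2e-06/0.0375 = 5.87e-05, iterate starting from f = 0.02:
  f = 0.02 → V = √(2·7.89e+05·0.0375/(0.02·487·789)) = 2.775 m/s; Re = ρVD/μ = 7.266e+04; f → 0.01941
  f = 0.01941 → V = 2.817 m/s; Re = 7.375e+04; f → 0.01935
Converged (Δf/f < 1%). With the final f = 0.01935: V = √(2·7.89e+05·0.0375/(0.01935·487·789)) = 2.821 m/s.
Q = V·A = 2.821·(π/4·0.0375²) = 0.003116 m³/s = 187 L/min.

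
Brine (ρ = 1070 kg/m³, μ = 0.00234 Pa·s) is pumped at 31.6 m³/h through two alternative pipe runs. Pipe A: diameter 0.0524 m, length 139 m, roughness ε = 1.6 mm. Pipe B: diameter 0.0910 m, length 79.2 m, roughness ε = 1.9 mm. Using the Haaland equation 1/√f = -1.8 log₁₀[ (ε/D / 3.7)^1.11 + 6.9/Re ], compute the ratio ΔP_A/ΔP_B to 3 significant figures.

Pipe A: V = Q/A = 0.008778/0.002157 = 4.07 m/s; Re = 9.753e+04; ε/D = 0.0305; Haaland → f = 0.05802; ΔP_A = f(L/D)(ρV²/2) = 1.364e+06 Pa.
Pipe B: V = Q/A = 0.008778/0.006504 = 1.35 m/s; Re = 5.616e+04; ε/D = 0.0209; Haaland → f = 0.05021; ΔP_B = f(L/D)(ρV²/2) = 4.258e+04 Pa.
ΔP_A/ΔP_B = 1.364e+06/4.258e+04 = 32.0.

ΔP_A/ΔP_B ≈ 32.0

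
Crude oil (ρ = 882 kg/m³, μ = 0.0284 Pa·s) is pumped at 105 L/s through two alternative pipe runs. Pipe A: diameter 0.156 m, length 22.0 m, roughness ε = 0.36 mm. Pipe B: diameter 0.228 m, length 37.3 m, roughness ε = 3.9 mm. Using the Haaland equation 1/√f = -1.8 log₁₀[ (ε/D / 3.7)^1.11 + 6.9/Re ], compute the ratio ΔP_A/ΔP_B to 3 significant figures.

Pipe A: V = Q/A = 0.105/0.01911 = 5.494 m/s; Re = 2.661e+04; ε/D = 0.00231; Haaland → f = 0.02885; ΔP_A = f(L/D)(ρV²/2) = 5.415e+04 Pa.
Pipe B: V = Q/A = 0.105/0.04083 = 2.572 m/s; Re = 1.821e+04; ε/D = 0.0171; Haaland → f = 0.04814; ΔP_B = f(L/D)(ρV²/2) = 2.297e+04 Pa.
ΔP_A/ΔP_B = 5.415e+04/2.297e+04 = 2.36.

ΔP_A/ΔP_B ≈ 2.36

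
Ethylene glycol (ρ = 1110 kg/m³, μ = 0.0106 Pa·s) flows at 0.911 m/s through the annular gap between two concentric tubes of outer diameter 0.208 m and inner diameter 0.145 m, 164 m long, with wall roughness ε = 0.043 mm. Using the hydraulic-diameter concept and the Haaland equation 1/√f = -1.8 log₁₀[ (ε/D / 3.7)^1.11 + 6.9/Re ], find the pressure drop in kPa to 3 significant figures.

ΔP ≈ 43.6 kPa

Hydraulic diameter D_h = 4A/P = D_o - D_i = 0.208 - 0.145 = 0.063 m.
Re = ρVD_h/μ = 1110·0.911·0.063/0.0106 = 6010.
ε/D_h = 4.3e-05/0.063 = 0.000683; Haaland gives 1/√f = -1.8 log₁₀[7.16e-05+0.00115] = 5.245, so f = 0.03635.
ΔP = f(L/D_h)(ρV²/2) = 0.03635·164/0.063·460.6 = 4.359e+04 Pa.
ΔP = 43.6 kPa.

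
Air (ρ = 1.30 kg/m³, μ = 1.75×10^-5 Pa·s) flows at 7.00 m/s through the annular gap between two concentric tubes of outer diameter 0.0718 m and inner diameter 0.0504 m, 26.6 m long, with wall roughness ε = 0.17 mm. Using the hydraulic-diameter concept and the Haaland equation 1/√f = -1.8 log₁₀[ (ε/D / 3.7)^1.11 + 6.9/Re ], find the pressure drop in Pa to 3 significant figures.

Hydraulic diameter D_h = 4A/P = D_o - D_i = 0.0718 - 0.0504 = 0.0214 m.
Re = ρVD_h/μ = 1.3·7·0.0214/1.75e-05 = 1.113e+04.
ε/D_h = 0.00017/0.0214 = 0.00794; Haaland gives 1/√f = -1.8 log₁₀[0.00109+0.00062] = 4.98, so f = 0.04033.
ΔP = f(L/D_h)(ρV²/2) = 0.04033·26.6/0.0214·31.85 = 1597 Pa.

ΔP ≈ 1600 Pa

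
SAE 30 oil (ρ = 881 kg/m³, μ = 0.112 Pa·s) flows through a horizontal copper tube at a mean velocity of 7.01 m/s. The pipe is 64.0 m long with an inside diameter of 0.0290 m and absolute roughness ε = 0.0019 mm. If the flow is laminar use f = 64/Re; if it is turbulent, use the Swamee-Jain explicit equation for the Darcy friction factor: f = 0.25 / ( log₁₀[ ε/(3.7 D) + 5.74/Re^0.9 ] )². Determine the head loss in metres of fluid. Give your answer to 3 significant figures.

Reynolds number Re = ρVD/μ = 881 · 7.01 · 0.029 / 0.112 = 1599.
Re < 2300 → laminar flow, so f = 64/Re = 64/1599 = 0.04002 (the turbulent correlation is not needed).
Darcy-Weisbach: ΔP = f(L/D)(ρV²/2) = 0.04002·(64/0.029)·(881·7.01²/2) = 0.04002·2207·2.165e+04 = 1.912e+06 Pa.
Head loss h_f = ΔP/(ρg) = 1.912e+06/(881·9.81) = 221 m.

h_f ≈ 221 m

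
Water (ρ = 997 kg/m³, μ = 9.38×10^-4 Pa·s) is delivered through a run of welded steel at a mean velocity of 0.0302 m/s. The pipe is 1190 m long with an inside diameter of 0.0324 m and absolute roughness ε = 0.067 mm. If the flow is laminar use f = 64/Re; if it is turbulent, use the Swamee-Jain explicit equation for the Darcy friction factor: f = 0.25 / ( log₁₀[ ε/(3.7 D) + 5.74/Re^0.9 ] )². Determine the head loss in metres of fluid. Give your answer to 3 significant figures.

Reynolds number Re = ρVD/μ = 997 · 0.0302 · 0.0324 / 0.000938 = 1040.
Re < 2300 → laminar flow, so f = 64/Re = 64/1040 = 0.06154 (the turbulent correlation is not needed).
Darcy-Weisbach: ΔP = f(L/D)(ρV²/2) = 0.06154·(1190/0.0324)·(997·0.0302²/2) = 0.06154·3.673e+04·0.4547 = 1028 Pa.
Head loss h_f = ΔP/(ρg) = 1028/(997·9.81) = 0.105 m.

h_f ≈ 0.105 m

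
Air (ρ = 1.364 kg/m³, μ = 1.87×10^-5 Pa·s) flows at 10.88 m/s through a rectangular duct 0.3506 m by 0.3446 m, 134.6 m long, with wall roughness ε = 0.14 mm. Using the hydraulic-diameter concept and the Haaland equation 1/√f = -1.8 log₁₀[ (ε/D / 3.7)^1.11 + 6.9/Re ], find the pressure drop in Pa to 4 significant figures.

Hydraulic diameter D_h = 4A/P = 4·(0.3506·0.3446)/(2·(0.3506+0.3446)) = 0.4833/1.39 = 0.3476 m.
Re = ρVD_h/μ = 1.364·10.88·0.3476/1.87e-05 = 2.758e+05.
ε/D_h = 0.00014/0.3476 = 0.000403; Haaland gives 1/√f = -1.8 log₁₀[3.99e-05+2.5e-05] = 7.538, so f = 0.0176.
ΔP = f(L/D_h)(ρV²/2) = 0.0176·134.6/0.3476·80.73 = 550.2 Pa.

ΔP ≈ 550.2 Pa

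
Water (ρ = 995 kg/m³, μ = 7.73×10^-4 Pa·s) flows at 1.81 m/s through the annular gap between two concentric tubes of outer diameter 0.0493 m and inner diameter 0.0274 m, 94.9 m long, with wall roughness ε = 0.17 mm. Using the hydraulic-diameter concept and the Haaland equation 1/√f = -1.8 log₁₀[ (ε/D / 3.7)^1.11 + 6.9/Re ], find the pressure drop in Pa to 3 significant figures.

ΔP ≈ 256000 Pa

Hydraulic diameter D_h = 4A/P = D_o - D_i = 0.0493 - 0.0274 = 0.0219 m.
Re = ρVD_h/μ = 995·1.81·0.0219/0.000773 = 5.102e+04.
ε/D_h = 0.00017/0.0219 = 0.00776; Haaland gives 1/√f = -1.8 log₁₀[0.00106+0.000135] = 5.258, so f = 0.03618.
ΔP = f(L/D_h)(ρV²/2) = 0.03618·94.9/0.0219·1630 = 2.555e+05 Pa.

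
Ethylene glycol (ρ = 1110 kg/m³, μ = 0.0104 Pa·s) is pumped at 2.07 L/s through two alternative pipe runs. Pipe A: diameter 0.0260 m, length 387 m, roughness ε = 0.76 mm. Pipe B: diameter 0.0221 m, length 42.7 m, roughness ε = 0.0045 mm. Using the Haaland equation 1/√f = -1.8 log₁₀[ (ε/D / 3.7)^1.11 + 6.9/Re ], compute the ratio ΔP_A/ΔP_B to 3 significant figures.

ΔP_A/ΔP_B ≈ 8.19

Pipe A: V = Q/A = 0.00207/0.0005309 = 3.899 m/s; Re = 1.082e+04; ε/D = 0.0292; Haaland → f = 0.05949; ΔP_A = f(L/D)(ρV²/2) = 7.471e+06 Pa.
Pipe B: V = Q/A = 0.00207/0.0003836 = 5.396 m/s; Re = 1.273e+04; ε/D = 0.000204; Haaland → f = 0.0292; ΔP_B = f(L/D)(ρV²/2) = 9.118e+05 Pa.
ΔP_A/ΔP_B = 7.471e+06/9.118e+05 = 8.19.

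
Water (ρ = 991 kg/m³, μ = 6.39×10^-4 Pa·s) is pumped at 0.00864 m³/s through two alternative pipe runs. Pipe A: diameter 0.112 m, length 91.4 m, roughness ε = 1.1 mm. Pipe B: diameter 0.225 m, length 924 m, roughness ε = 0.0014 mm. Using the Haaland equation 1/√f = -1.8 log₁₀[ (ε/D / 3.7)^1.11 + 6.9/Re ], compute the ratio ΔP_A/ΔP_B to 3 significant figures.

ΔP_A/ΔP_B ≈ 6.52

Pipe A: V = Q/A = 0.00864/0.009852 = 0.877 m/s; Re = 1.523e+05; ε/D = 0.00982; Haaland → f = 0.03812; ΔP_A = f(L/D)(ρV²/2) = 1.186e+04 Pa.
Pipe B: V = Q/A = 0.00864/0.03976 = 0.2173 m/s; Re = 7.583e+04; ε/D = 6.22e-06; Haaland → f = 0.01892; ΔP_B = f(L/D)(ρV²/2) = 1818 Pa.
ΔP_A/ΔP_B = 1.186e+04/1818 = 6.52.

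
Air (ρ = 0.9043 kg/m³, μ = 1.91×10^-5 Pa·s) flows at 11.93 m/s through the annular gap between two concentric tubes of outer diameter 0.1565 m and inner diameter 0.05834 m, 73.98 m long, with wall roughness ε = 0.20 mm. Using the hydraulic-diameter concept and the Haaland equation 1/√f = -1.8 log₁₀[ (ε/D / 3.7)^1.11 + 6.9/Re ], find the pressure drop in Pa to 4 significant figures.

Hydraulic diameter D_h = 4A/P = D_o - D_i = 0.1565 - 0.05834 = 0.09816 m.
Re = ρVD_h/μ = 0.9043·11.93·0.09816/1.91e-05 = 5.544e+04.
ε/D_h = 0.0002/0.09816 = 0.00204; Haaland gives 1/√f = -1.8 log₁₀[0.000241+0.000124] = 6.186, so f = 0.02613.
ΔP = f(L/D_h)(ρV²/2) = 0.02613·73.98/0.09816·64.35 = 1267 Pa.

ΔP ≈ 1267 Pa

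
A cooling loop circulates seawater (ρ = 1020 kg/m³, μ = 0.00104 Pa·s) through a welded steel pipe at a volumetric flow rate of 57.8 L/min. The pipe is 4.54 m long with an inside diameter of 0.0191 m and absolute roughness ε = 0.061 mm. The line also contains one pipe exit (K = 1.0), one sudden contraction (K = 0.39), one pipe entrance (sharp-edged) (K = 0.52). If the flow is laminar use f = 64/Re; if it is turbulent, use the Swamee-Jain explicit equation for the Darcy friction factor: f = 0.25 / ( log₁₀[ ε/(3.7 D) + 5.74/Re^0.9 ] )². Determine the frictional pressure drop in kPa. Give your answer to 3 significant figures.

ΔP ≈ 50.5 kPa

Q = 57.8 L/min = 57.8/60000 = 0.0009633 m³/s.
Cross-sectional area A = πD²/4 = π(0.0191)²/4 = 0.0002865 m²; mean velocity V = Q/A = 0.0009633/0.0002865 = 3.362 m/s.
Reynolds number Re = ρVD/μ = 1020 · 3.362 · 0.0191 / 0.00104 = 6.298e+04.
Re > 4000 → turbulent. Relative roughness ε/D = 6.1e-05/0.0191 = 0.00319. Swamee-Jain: f = 0.25/(log₁₀[0.00319/3.7 + 5.74/6.298e+04^0.9])² = 0.25/(log₁₀[0.000863 + 0.000275])² = 0.25/(-2.944)² = 0.02885.
Total minor-loss coefficient ΣK = 1·1 + 1·0.39 + 1·0.52 = 1.91.
ΔP = [f·L/D + ΣK]·(ρV²/2) = [0.02885·4.54/0.0191 + 1.91]·(1020·3.362²/2) = [6.858 + 1.91]·5765 = 5.055e+04 Pa.
ΔP = 5.055e+04 Pa = 50.5 kPa.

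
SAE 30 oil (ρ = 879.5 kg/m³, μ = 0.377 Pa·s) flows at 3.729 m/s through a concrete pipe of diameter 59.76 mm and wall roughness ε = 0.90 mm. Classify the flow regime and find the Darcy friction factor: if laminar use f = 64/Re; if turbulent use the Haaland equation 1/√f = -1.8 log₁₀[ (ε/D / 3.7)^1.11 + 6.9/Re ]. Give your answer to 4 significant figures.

Re = ρVD/μ = 879.5·3.729·0.05976/0.377 = 519.9.
Re < 2300 → laminar, so f = 64/Re = 0.1231 (roughness is irrelevant in laminar flow).

f ≈ 0.1231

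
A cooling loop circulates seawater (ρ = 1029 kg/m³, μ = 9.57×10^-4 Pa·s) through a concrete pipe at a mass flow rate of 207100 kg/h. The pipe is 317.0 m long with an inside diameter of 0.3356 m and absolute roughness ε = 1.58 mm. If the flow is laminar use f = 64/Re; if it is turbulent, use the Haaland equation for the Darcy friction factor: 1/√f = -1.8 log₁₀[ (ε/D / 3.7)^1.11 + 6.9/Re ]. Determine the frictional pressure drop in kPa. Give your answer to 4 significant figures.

ΔP ≈ 5.877 kPa

ṁ = 207100 kg/h = 207100/3600 = 57.53 kg/s.
A = πD²/4 = π(0.3356)²/4 = 0.08846 m²; mean velocity V = ṁ/(ρA) = 57.53/(1029 · 0.08846) = 0.632 m/s.
Reynolds number Re = ρVD/μ = 1029 · 0.632 · 0.3356 / 0.000957 = 2.281e+05.
Re > 4000 → turbulent. Relative roughness ε/D = 0.00158/0.3356 = 0.00471. Haaland: 1/√f = -1.8 log₁₀[(0.00471/3.7)^1.11 + 6.9/2.281e+05] = -1.8 log₁₀[0.000611 + 3.03e-05] = 5.747, so f = 0.03028.
Darcy-Weisbach: ΔP = f(L/D)(ρV²/2) = 0.03028·(317/0.3356)·(1029·0.632²/2) = 0.03028·944.6·205.5 = 5877 Pa.
ΔP = 5877 Pa = 5.877 kPa.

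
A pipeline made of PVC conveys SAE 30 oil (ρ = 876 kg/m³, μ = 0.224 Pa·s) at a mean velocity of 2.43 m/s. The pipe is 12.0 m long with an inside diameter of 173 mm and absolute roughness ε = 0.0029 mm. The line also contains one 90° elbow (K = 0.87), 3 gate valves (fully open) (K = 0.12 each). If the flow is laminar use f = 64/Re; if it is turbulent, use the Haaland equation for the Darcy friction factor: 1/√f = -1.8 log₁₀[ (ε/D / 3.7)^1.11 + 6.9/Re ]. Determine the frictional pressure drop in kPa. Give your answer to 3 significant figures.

Reynolds number Re = ρVD/μ = 876 · 2.43 · 0.173 / 0.224 = 1644.
Re < 2300 → laminar flow, so f = 64/Re = 64/1644 = 0.03893 (the turbulent correlation is not needed).
Total minor-loss coefficient ΣK = 1·0.87 + 3·0.12 = 1.23.
ΔP = [f·L/D + ΣK]·(ρV²/2) = [0.03893·12/0.173 + 1.23]·(876·2.43²/2) = [2.7 + 1.23]·2586 = 1.017e+04 Pa.
ΔP = 1.017e+04 Pa = 10.2 kPa.

ΔP ≈ 10.2 kPa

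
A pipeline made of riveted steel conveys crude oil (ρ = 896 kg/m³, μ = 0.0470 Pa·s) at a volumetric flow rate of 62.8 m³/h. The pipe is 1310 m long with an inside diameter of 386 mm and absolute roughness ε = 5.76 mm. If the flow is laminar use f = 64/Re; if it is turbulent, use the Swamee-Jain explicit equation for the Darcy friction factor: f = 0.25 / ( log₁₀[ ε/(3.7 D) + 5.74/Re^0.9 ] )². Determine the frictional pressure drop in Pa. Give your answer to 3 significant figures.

Q = 62.8 m³/h = 62.8/3600 = 0.01744 m³/s.
Cross-sectional area A = πD²/4 = π(0.386)²/4 = 0.117 m²; mean velocity V = Q/A = 0.01744/0.117 = 0.1491 m/s.
Reynolds number Re = ρVD/μ = 896 · 0.1491 · 0.386 / 0.047 = 1097.
Re < 2300 → laminar flow, so f = 64/Re = 64/1097 = 0.05834 (the turbulent correlation is not needed).
Darcy-Weisbach: ΔP = f(L/D)(ρV²/2) = 0.05834·(1310/0.386)·(896·0.1491²/2) = 0.05834·3394·9.956 = 1971 Pa.

ΔP ≈ 1970 Pa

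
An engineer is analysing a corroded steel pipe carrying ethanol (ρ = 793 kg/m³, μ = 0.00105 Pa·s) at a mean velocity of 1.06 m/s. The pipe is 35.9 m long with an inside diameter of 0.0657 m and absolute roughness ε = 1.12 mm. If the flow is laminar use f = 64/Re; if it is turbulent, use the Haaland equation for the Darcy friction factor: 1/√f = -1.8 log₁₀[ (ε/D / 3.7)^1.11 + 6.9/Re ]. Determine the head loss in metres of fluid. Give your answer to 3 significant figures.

h_f ≈ 1.46 m

Reynolds number Re = ρVD/μ = 793 · 1.06 · 0.0657 / 0.00105 = 5.26e+04.
Re > 4000 → turbulent. Relative roughness ε/D = 0.00112/0.0657 = 0.017. Haaland: 1/√f = -1.8 log₁₀[(0.017/3.7)^1.11 + 6.9/5.26e+04] = -1.8 log₁₀[0.00255 + 0.000131] = 4.629, so f = 0.04666.
Darcy-Weisbach: ΔP = f(L/D)(ρV²/2) = 0.04666·(35.9/0.0657)·(793·1.06²/2) = 0.04666·546.4·445.5 = 1.136e+04 Pa.
Head loss h_f = ΔP/(ρg) = 1.136e+04/(793·9.81) = 1.46 m.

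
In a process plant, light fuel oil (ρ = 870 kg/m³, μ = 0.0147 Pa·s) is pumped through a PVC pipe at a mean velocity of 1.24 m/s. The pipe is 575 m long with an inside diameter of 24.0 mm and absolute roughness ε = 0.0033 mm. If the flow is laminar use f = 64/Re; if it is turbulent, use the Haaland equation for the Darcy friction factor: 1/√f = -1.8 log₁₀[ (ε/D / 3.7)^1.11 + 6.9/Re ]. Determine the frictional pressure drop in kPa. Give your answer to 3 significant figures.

Reynolds number Re = ρVD/μ = 870 · 1.24 · 0.024 / 0.0147 = 1761.
Re < 2300 → laminar flow, so f = 64/Re = 64/1761 = 0.03634 (the turbulent correlation is not needed).
Darcy-Weisbach: ΔP = f(L/D)(ρV²/2) = 0.03634·(575/0.024)·(870·1.24²/2) = 0.03634·2.396e+04·668.9 = 5.823e+05 Pa.
ΔP = 5.823e+05 Pa = 582 kPa.

ΔP ≈ 582 kPa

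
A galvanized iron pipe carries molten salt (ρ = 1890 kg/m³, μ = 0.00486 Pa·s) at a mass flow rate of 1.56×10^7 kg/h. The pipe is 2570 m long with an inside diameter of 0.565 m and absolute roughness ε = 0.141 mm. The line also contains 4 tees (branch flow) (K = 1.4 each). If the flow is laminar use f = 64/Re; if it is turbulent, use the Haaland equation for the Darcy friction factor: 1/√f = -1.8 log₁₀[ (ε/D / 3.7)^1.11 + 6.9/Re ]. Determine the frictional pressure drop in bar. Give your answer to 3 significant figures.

ṁ = 1.56×10^7 kg/h = 1.56×10^7/3600 = 4333 kg/s.
A = πD²/4 = π(0.565)²/4 = 0.2507 m²; mean velocity V = ṁ/(ρA) = 4333/(1890 · 0.2507) = 9.145 m/s.
Reynolds number Re = ρVD/μ = 1890 · 9.145 · 0.565 / 0.00486 = 2.009e+06.
Re > 4000 → turbulent. Relative roughness ε/D = 0.000141/0.565 = 0.00025. Haaland: 1/√f = -1.8 log₁₀[(0.00025/3.7)^1.11 + 6.9/2.009e+06] = -1.8 log₁₀[2.35e-05 + 3.43e-06] = 8.227, so f = 0.01478.
Total minor-loss coefficient ΣK = 4·1.4 = 5.6.
ΔP = [f·L/D + ΣK]·(ρV²/2) = [0.01478·2570/0.565 + 5.6]·(1890·9.145²/2) = [67.21 + 5.6]·7.903e+04 = 5.754e+06 Pa.
ΔP = 5.754e+06 Pa = 57.5 bar.

ΔP ≈ 57.5 bar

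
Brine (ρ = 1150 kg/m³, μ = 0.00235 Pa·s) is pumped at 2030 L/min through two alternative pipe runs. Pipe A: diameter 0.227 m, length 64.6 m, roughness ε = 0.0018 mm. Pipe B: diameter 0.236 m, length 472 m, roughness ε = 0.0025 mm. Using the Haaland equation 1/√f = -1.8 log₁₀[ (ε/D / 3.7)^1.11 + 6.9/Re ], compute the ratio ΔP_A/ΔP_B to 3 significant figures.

Pipe A: V = Q/A = 0.03383/0.04047 = 0.836 m/s; Re = 9.287e+04; ε/D = 7.93e-06; Haaland → f = 0.01813; ΔP_A = f(L/D)(ρV²/2) = 2073 Pa.
Pipe B: V = Q/A = 0.03383/0.04374 = 0.7734 m/s; Re = 8.932e+04; ε/D = 1.06e-05; Haaland → f = 0.01829; ΔP_B = f(L/D)(ρV²/2) = 1.258e+04 Pa.
ΔP_A/ΔP_B = 2073/1.258e+04 = 0.165.

ΔP_A/ΔP_B ≈ 0.165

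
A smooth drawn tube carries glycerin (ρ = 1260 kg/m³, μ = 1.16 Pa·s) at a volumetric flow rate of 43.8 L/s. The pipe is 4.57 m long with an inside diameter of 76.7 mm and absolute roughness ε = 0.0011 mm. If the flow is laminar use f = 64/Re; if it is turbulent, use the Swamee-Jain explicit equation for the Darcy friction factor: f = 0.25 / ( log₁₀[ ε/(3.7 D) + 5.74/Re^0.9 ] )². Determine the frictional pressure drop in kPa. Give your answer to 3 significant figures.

ΔP ≈ 273 kPa

Q = 43.8 L/s = 43.8/1000 = 0.0438 m³/s.
Cross-sectional area A = πD²/4 = π(0.0767)²/4 = 0.00462 m²; mean velocity V = Q/A = 0.0438/0.00462 = 9.48 m/s.
Reynolds number Re = ρVD/μ = 1260 · 9.48 · 0.0767 / 1.16 = 789.8.
Re < 2300 → laminar flow, so f = 64/Re = 64/789.8 = 0.08104 (the turbulent correlation is not needed).
Darcy-Weisbach: ΔP = f(L/D)(ρV²/2) = 0.08104·(4.57/0.0767)·(1260·9.48²/2) = 0.08104·59.58·5.661e+04 = 2.734e+05 Pa.
ΔP = 2.734e+05 Pa = 273 kPa.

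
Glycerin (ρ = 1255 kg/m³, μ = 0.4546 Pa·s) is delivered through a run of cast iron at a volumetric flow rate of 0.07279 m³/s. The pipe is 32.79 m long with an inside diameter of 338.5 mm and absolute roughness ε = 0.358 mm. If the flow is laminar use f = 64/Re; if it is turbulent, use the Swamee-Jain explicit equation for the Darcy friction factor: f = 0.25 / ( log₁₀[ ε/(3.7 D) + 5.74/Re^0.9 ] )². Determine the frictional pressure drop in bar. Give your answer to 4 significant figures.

Cross-sectional area A = πD²/4 = π(0.3385)²/4 = 0.08999 m²; mean velocity V = Q/A = 0.07279/0.08999 = 0.8088 m/s.
Reynolds number Re = ρVD/μ = 1255 · 0.8088 · 0.3385 / 0.455 = 755.9.
Re < 2300 → laminar flow, so f = 64/Re = 64/755.9 = 0.08467 (the turbulent correlation is not needed).
Darcy-Weisbach: ΔP = f(L/D)(ρV²/2) = 0.08467·(32.79/0.3385)·(1255·0.8088²/2) = 0.08467·96.87·410.5 = 3367 Pa.
ΔP = 3367 Pa = 0.03367 bar.

ΔP ≈ 0.03367 bar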